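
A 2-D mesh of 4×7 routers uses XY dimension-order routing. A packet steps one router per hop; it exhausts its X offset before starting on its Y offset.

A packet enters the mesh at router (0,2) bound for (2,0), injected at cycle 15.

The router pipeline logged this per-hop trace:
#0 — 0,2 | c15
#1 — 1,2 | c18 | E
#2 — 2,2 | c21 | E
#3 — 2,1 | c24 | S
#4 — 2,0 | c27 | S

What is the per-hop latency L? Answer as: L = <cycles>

cyc[1] − cyc[0] = 18 − 15 = 3.
Each hop adds L, hence L = 3.

L = 3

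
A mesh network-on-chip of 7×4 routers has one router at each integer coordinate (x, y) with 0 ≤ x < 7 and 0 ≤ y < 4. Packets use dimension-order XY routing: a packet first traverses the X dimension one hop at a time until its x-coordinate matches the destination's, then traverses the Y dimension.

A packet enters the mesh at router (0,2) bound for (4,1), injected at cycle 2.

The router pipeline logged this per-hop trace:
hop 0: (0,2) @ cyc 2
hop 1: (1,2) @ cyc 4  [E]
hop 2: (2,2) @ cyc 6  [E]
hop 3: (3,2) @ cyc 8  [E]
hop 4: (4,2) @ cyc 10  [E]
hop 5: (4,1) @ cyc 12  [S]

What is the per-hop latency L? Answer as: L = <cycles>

L = 2

Between hops 0 and 1 the cycle counter advances 4 − 2 = 2.
Per-hop latency L = Δcyc = 2.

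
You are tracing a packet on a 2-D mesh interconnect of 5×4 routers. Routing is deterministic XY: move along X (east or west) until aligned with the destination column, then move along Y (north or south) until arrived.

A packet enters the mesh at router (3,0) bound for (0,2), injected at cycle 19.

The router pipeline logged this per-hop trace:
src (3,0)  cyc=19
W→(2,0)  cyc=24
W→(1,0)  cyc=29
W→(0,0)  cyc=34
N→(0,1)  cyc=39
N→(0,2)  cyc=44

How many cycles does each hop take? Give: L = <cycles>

Δcyc across hop 0→1: 24 − 19 = 5.
One hop costs L cycles, so L = 5.

L = 5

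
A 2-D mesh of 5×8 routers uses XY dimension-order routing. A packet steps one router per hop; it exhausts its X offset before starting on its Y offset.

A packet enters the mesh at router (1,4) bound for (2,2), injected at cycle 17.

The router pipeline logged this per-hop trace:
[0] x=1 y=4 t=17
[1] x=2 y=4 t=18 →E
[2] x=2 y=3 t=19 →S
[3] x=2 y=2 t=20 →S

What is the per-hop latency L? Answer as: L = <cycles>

Δcyc across hop 0→1: 18 − 17 = 1.
Each hop adds L, hence L = 1.

L = 1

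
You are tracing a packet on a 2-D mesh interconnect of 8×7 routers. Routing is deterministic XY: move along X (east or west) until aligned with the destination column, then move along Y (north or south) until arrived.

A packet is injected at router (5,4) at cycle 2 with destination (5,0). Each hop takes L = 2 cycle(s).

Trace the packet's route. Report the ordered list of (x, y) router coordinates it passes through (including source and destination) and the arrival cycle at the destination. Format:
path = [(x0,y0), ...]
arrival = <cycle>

path = [(5,4), (5,3), (5,2), (5,1), (5,0)]
arrival = 10

[0] x=5 y=4 t=2
[1] x=5 y=3 t=4 →S
[2] x=5 y=2 t=6 →S
[3] x=5 y=1 t=8 →S
[4] x=5 y=0 t=10 →S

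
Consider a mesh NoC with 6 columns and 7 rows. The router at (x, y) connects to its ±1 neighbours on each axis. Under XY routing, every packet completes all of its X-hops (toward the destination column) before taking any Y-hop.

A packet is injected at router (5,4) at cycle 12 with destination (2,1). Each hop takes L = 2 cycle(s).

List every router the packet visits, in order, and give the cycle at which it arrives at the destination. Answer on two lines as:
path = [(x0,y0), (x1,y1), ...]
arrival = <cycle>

t=12: at (5,4)
t=14: at (4,4) after W
t=16: at (3,4) after W
t=18: at (2,4) after W
t=20: at (2,3) after S
t=22: at (2,2) after S
t=24: at (2,1) after S

path = [(5,4), (4,4), (3,4), (2,4), (2,3), (2,2), (2,1)]
arrival = 24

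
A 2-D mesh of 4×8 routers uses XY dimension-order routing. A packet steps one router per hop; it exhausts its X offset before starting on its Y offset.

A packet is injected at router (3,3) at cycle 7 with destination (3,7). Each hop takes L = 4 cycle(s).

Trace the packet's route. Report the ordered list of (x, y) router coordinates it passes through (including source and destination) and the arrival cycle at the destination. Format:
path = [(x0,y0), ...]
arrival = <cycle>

[0] x=3 y=3 t=7
[1] x=3 y=4 t=11 →N
[2] x=3 y=5 t=15 →N
[3] x=3 y=6 t=19 →N
[4] x=3 y=7 t=23 →N

path = [(3,3), (3,4), (3,5), (3,6), (3,7)]
arrival = 23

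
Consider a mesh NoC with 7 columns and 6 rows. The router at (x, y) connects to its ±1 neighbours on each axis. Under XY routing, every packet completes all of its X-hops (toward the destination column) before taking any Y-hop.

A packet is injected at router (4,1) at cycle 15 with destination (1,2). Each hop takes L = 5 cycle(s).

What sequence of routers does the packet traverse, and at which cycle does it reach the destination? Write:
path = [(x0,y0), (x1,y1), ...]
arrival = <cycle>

path = [(4,1), (3,1), (2,1), (1,1), (1,2)]
arrival = 35

hop 0: (4,1) @ cyc 15
hop 1: (3,1) @ cyc 20  [W]
hop 2: (2,1) @ cyc 25  [W]
hop 3: (1,1) @ cyc 30  [W]
hop 4: (1,2) @ cyc 35  [N]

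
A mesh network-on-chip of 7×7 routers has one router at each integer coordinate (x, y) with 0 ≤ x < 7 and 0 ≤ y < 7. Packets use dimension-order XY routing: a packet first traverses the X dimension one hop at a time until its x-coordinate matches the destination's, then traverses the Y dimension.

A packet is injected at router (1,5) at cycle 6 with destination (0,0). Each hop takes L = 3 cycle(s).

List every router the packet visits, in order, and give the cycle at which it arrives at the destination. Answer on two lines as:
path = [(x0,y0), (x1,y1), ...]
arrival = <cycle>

t=6: at (1,5)
t=9: at (0,5) after W
t=12: at (0,4) after S
t=15: at (0,3) after S
t=18: at (0,2) after S
t=21: at (0,1) after S
t=24: at (0,0) after S

path = [(1,5), (0,5), (0,4), (0,3), (0,2), (0,1), (0,0)]
arrival = 24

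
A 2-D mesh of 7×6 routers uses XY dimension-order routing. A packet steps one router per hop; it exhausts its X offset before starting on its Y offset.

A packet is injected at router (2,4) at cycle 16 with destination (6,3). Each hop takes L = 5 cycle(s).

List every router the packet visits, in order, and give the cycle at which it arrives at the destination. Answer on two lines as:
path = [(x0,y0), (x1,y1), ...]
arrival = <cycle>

  0. router=(2,4) cycle=16 (inject)
  1. router=(3,4) cycle=21 dir=E
  2. router=(4,4) cycle=26 dir=E
  3. router=(5,4) cycle=31 dir=E
  4. router=(6,4) cycle=36 dir=E
  5. router=(6,3) cycle=41 dir=S

path = [(2,4), (3,4), (4,4), (5,4), (6,4), (6,3)]
arrival = 41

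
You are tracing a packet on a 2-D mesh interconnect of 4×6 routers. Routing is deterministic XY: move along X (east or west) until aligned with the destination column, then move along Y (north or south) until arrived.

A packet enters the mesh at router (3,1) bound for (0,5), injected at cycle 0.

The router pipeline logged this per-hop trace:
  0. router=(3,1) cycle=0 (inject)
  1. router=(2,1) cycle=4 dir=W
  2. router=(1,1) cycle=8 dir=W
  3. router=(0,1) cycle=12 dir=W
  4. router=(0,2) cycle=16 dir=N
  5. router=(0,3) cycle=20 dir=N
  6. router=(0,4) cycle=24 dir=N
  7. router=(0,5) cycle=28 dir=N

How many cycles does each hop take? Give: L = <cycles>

L = 4

Between hops 0 and 1 the cycle counter advances 4 − 0 = 4.
One hop costs L cycles, so L = 4.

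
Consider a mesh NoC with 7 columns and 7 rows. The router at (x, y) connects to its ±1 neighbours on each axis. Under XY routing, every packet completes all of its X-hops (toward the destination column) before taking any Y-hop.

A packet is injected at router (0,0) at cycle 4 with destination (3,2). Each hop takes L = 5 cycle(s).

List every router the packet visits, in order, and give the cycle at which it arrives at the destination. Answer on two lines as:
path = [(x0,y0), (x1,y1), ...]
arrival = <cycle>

[0] x=0 y=0 t=4
[1] x=1 y=0 t=9 →E
[2] x=2 y=0 t=14 →E
[3] x=3 y=0 t=19 →E
[4] x=3 y=1 t=24 →N
[5] x=3 y=2 t=29 →N

path = [(0,0), (1,0), (2,0), (3,0), (3,1), (3,2)]
arrival = 29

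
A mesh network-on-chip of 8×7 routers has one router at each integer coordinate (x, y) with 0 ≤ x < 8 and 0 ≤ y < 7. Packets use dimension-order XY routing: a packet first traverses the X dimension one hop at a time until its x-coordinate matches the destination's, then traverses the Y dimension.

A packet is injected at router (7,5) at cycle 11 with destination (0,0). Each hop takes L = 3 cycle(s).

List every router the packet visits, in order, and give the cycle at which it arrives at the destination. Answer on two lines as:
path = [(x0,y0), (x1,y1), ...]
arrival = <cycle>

#0 — 7,5 | c11
#1 — 6,5 | c14 | W
#2 — 5,5 | c17 | W
#3 — 4,5 | c20 | W
#4 — 3,5 | c23 | W
#5 — 2,5 | c26 | W
#6 — 1,5 | c29 | W
#7 — 0,5 | c32 | W
#8 — 0,4 | c35 | S
#9 — 0,3 | c38 | S
#10 — 0,2 | c41 | S
#11 — 0,1 | c44 | S
#12 — 0,0 | c47 | S

path = [(7,5), (6,5), (5,5), (4,5), (3,5), (2,5), (1,5), (0,5), (0,4), (0,3), (0,2), (0,1), (0,0)]
arrival = 47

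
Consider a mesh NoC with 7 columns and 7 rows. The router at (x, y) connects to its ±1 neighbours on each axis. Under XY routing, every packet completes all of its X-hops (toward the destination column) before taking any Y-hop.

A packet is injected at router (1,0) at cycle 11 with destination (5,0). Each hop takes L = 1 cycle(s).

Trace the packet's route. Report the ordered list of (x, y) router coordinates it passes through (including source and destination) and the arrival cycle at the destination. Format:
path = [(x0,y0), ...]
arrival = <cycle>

#0 — 1,0 | c11
#1 — 2,0 | c12 | E
#2 — 3,0 | c13 | E
#3 — 4,0 | c14 | E
#4 — 5,0 | c15 | E

path = [(1,0), (2,0), (3,0), (4,0), (5,0)]
arrival = 15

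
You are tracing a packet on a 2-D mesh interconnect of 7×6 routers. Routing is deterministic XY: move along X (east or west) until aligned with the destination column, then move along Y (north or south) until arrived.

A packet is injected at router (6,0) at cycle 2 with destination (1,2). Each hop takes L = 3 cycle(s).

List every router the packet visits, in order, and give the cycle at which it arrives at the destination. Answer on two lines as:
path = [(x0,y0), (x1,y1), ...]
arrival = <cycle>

path = [(6,0), (5,0), (4,0), (3,0), (2,0), (1,0), (1,1), (1,2)]
arrival = 23

src (6,0)  cyc=2
W→(5,0)  cyc=5
W→(4,0)  cyc=8
W→(3,0)  cyc=11
W→(2,0)  cyc=14
W→(1,0)  cyc=17
N→(1,1)  cyc=20
N→(1,2)  cyc=23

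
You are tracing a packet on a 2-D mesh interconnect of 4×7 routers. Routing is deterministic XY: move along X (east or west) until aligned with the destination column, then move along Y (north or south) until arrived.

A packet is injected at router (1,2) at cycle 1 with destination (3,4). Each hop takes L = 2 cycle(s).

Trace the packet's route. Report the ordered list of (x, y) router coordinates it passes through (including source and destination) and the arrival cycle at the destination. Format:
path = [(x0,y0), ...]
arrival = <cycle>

t=1: at (1,2)
t=3: at (2,2) after E
t=5: at (3,2) after E
t=7: at (3,3) after N
t=9: at (3,4) after N

path = [(1,2), (2,2), (3,2), (3,3), (3,4)]
arrival = 9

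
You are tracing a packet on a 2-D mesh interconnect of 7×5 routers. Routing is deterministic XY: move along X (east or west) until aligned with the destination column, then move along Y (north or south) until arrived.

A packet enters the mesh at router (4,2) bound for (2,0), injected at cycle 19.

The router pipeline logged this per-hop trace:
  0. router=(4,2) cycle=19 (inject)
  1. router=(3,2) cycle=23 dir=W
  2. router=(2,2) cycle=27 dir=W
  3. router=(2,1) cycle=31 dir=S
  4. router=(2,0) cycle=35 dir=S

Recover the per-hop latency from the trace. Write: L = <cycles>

From hop 0 (19) to hop 1 (23): +4 cycles.
One hop costs L cycles, so L = 4.

L = 4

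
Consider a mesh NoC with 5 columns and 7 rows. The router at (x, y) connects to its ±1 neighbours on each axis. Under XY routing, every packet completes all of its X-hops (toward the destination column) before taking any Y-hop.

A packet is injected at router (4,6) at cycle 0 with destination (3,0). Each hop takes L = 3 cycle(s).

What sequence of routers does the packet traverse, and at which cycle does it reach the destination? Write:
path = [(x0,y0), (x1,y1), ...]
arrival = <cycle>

hop 0: (4,6) @ cyc 0
hop 1: (3,6) @ cyc 3  [W]
hop 2: (3,5) @ cyc 6  [S]
hop 3: (3,4) @ cyc 9  [S]
hop 4: (3,3) @ cyc 12  [S]
hop 5: (3,2) @ cyc 15  [S]
hop 6: (3,1) @ cyc 18  [S]
hop 7: (3,0) @ cyc 21  [S]

path = [(4,6), (3,6), (3,5), (3,4), (3,3), (3,2), (3,1), (3,0)]
arrival = 21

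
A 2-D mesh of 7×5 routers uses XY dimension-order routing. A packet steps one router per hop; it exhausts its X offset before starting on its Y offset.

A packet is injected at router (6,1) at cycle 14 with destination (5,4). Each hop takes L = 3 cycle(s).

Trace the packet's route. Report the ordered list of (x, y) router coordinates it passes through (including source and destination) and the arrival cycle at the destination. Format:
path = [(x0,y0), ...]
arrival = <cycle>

path = [(6,1), (5,1), (5,2), (5,3), (5,4)]
arrival = 26

#0 — 6,1 | c14
#1 — 5,1 | c17 | W
#2 — 5,2 | c20 | N
#3 — 5,3 | c23 | N
#4 — 5,4 | c26 | N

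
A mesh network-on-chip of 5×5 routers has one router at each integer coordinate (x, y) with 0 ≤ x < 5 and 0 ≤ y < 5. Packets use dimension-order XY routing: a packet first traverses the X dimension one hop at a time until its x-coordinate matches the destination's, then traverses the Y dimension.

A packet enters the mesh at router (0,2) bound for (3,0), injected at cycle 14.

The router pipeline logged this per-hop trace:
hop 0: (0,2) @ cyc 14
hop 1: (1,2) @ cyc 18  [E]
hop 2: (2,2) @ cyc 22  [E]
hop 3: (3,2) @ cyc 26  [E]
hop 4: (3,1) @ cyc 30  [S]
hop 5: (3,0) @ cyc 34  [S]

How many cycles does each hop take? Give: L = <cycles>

Δcyc across hop 0→1: 18 − 14 = 4.
That increment is L by definition: L = 4.

L = 4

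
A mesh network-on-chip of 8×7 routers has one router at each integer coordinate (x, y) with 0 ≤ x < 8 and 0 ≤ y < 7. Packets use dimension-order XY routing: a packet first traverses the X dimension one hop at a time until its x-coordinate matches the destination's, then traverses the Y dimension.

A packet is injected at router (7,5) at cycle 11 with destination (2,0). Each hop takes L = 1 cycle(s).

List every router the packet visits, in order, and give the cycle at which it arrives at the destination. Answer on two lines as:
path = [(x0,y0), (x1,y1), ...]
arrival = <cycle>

path = [(7,5), (6,5), (5,5), (4,5), (3,5), (2,5), (2,4), (2,3), (2,2), (2,1), (2,0)]
arrival = 21

t=11: at (7,5)
t=12: at (6,5) after W
t=13: at (5,5) after W
t=14: at (4,5) after W
t=15: at (3,5) after W
t=16: at (2,5) after W
t=17: at (2,4) after S
t=18: at (2,3) after S
t=19: at (2,2) after S
t=20: at (2,1) after S
t=21: at (2,0) after S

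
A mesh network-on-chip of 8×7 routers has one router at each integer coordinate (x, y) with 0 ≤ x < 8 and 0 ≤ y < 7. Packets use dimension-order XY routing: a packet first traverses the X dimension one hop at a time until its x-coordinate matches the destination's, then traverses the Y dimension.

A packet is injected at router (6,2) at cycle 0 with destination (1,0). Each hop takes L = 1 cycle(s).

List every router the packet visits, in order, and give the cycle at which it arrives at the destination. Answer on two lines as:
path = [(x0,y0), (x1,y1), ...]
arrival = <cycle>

#0 — 6,2 | c0
#1 — 5,2 | c1 | W
#2 — 4,2 | c2 | W
#3 — 3,2 | c3 | W
#4 — 2,2 | c4 | W
#5 — 1,2 | c5 | W
#6 — 1,1 | c6 | S
#7 — 1,0 | c7 | S

path = [(6,2), (5,2), (4,2), (3,2), (2,2), (1,2), (1,1), (1,0)]
arrival = 7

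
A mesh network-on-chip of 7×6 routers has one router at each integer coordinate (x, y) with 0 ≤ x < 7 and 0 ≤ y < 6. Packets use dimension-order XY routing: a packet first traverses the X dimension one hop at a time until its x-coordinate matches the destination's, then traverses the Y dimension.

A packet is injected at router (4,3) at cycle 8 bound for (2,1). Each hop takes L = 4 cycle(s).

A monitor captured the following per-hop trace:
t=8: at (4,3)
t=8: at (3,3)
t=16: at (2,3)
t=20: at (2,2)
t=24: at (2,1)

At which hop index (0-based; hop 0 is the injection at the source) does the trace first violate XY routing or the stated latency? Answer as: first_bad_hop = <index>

first_bad_hop = 1

check 1→ d=(-1,0) cyc+0: BAD: Δcyc=0≠L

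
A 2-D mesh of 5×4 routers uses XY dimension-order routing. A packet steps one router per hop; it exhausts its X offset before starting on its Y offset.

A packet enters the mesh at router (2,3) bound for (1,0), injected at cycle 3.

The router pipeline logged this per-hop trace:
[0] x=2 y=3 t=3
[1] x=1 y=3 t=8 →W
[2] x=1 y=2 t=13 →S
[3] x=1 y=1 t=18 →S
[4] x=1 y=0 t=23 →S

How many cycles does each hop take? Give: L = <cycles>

cyc[1] − cyc[0] = 8 − 3 = 5.
Per-hop latency L = Δcyc = 5.

L = 5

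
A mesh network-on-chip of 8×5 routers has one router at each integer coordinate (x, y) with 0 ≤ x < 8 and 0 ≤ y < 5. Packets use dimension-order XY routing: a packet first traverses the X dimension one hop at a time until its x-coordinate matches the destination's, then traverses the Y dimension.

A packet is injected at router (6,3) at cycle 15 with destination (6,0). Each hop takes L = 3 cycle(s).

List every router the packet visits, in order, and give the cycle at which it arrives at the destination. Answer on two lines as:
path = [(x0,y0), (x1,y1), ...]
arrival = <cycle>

path = [(6,3), (6,2), (6,1), (6,0)]
arrival = 24

hop 0: (6,3) @ cyc 15
hop 1: (6,2) @ cyc 18  [S]
hop 2: (6,1) @ cyc 21  [S]
hop 3: (6,0) @ cyc 24  [S]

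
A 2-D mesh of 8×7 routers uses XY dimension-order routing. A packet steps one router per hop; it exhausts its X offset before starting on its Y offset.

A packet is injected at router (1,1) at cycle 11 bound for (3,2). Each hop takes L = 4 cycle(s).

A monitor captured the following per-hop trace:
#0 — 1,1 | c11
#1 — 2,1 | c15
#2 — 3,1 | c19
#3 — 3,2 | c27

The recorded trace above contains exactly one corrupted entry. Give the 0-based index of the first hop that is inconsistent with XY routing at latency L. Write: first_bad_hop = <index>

first_bad_hop = 3

hop 1: step (+1,+0), +4 cyc — ok
hop 2: step (+1,+0), +4 cyc — ok
hop 3: step (+0,+1), +8 cyc — BAD: Δcyc=8≠L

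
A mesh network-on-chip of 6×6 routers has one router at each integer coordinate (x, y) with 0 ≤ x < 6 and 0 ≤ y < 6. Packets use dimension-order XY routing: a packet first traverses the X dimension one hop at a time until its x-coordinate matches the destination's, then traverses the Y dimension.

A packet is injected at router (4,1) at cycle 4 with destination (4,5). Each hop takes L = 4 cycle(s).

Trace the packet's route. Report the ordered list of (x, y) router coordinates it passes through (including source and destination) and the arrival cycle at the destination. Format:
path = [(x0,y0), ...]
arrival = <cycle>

path = [(4,1), (4,2), (4,3), (4,4), (4,5)]
arrival = 20

[0] x=4 y=1 t=4
[1] x=4 y=2 t=8 →N
[2] x=4 y=3 t=12 →N
[3] x=4 y=4 t=16 →N
[4] x=4 y=5 t=20 →N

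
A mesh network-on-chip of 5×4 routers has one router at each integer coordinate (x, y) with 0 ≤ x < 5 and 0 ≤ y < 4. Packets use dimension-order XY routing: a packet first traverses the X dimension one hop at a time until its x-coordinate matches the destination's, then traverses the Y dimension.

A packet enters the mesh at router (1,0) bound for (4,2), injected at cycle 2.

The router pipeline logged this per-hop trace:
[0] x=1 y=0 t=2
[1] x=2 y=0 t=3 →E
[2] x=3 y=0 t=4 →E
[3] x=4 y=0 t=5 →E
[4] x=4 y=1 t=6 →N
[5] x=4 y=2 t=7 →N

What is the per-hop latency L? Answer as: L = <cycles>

Δcyc across hop 0→1: 3 − 2 = 1.
That increment is L by definition: L = 1.

L = 1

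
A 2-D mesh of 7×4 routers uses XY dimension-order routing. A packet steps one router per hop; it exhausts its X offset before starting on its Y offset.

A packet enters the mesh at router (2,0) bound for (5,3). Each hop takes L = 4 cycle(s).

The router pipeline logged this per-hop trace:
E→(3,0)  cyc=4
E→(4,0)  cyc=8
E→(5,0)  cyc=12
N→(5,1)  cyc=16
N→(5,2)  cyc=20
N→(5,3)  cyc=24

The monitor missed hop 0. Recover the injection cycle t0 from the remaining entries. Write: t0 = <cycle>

t0 = 0

At hop 1 the cycle is 4; in general cyc_k = t0 + kL.
Subtract one hop: t0 = 4 − 4 = 0.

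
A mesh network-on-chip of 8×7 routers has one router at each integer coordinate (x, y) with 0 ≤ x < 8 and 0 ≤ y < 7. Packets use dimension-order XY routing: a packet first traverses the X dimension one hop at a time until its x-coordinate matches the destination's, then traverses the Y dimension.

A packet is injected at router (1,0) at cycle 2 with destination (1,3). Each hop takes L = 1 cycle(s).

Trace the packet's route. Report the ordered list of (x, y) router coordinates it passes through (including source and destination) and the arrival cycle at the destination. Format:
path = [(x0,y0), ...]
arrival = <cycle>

path = [(1,0), (1,1), (1,2), (1,3)]
arrival = 5

src (1,0)  cyc=2
N→(1,1)  cyc=3
N→(1,2)  cyc=4
N→(1,3)  cyc=5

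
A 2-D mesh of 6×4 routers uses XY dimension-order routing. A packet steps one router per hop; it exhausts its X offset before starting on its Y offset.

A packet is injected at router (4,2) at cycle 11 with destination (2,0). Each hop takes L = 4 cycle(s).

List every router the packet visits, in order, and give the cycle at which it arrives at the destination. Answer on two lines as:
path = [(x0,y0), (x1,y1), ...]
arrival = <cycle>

path = [(4,2), (3,2), (2,2), (2,1), (2,0)]
arrival = 27

[0] x=4 y=2 t=11
[1] x=3 y=2 t=15 →W
[2] x=2 y=2 t=19 →W
[3] x=2 y=1 t=23 →S
[4] x=2 y=0 t=27 →S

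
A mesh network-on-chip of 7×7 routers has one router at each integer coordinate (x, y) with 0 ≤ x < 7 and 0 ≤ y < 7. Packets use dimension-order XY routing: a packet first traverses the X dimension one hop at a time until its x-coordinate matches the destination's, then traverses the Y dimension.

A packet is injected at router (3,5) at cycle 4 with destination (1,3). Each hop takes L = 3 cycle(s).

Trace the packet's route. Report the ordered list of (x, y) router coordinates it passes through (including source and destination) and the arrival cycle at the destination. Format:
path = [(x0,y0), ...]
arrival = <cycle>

[0] x=3 y=5 t=4
[1] x=2 y=5 t=7 →W
[2] x=1 y=5 t=10 →W
[3] x=1 y=4 t=13 →S
[4] x=1 y=3 t=16 →S

path = [(3,5), (2,5), (1,5), (1,4), (1,3)]
arrival = 16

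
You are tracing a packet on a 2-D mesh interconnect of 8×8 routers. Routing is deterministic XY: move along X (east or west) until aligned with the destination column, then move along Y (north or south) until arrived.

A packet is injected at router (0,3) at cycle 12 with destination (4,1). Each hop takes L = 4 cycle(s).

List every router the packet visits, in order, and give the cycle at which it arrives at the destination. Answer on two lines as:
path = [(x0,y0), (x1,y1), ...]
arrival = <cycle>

[0] x=0 y=3 t=12
[1] x=1 y=3 t=16 →E
[2] x=2 y=3 t=20 →E
[3] x=3 y=3 t=24 →E
[4] x=4 y=3 t=28 →E
[5] x=4 y=2 t=32 →S
[6] x=4 y=1 t=36 →S

path = [(0,3), (1,3), (2,3), (3,3), (4,3), (4,2), (4,1)]
arrival = 36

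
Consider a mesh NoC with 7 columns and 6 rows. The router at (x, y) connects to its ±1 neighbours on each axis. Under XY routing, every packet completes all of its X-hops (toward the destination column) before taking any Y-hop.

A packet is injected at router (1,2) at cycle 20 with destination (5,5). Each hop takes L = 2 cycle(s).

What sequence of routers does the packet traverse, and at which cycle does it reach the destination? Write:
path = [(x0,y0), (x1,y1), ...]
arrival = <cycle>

path = [(1,2), (2,2), (3,2), (4,2), (5,2), (5,3), (5,4), (5,5)]
arrival = 34

#0 — 1,2 | c20
#1 — 2,2 | c22 | E
#2 — 3,2 | c24 | E
#3 — 4,2 | c26 | E
#4 — 5,2 | c28 | E
#5 — 5,3 | c30 | N
#6 — 5,4 | c32 | N
#7 — 5,5 | c34 | N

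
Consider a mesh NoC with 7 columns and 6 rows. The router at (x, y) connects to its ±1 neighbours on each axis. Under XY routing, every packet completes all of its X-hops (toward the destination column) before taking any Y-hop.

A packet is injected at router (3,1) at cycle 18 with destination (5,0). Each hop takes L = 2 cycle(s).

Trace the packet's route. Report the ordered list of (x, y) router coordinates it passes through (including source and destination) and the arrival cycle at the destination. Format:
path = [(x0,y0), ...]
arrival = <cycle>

#0 — 3,1 | c18
#1 — 4,1 | c20 | E
#2 — 5,1 | c22 | E
#3 — 5,0 | c24 | S

path = [(3,1), (4,1), (5,1), (5,0)]
arrival = 24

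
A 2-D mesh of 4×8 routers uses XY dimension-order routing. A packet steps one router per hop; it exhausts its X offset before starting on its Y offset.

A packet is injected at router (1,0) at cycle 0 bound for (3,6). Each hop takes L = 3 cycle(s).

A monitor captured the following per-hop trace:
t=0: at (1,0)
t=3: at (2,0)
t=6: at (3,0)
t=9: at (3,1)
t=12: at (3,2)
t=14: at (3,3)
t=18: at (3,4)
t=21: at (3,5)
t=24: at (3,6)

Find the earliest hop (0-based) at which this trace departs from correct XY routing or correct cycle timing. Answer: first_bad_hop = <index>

check 1→ d=(1,0) cyc+3: ok
check 2→ d=(1,0) cyc+3: ok
check 3→ d=(0,1) cyc+3: ok
check 4→ d=(0,1) cyc+3: ok
check 5→ d=(0,1) cyc+2: BAD: Δcyc=2≠L

first_bad_hop = 5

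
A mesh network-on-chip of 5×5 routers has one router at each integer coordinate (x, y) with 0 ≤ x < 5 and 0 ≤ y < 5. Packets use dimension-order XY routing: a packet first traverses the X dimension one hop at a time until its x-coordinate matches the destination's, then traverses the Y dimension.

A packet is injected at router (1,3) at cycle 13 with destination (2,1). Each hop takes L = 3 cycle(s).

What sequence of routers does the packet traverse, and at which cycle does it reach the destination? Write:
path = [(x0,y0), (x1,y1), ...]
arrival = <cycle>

#0 — 1,3 | c13
#1 — 2,3 | c16 | E
#2 — 2,2 | c19 | S
#3 — 2,1 | c22 | S

path = [(1,3), (2,3), (2,2), (2,1)]
arrival = 22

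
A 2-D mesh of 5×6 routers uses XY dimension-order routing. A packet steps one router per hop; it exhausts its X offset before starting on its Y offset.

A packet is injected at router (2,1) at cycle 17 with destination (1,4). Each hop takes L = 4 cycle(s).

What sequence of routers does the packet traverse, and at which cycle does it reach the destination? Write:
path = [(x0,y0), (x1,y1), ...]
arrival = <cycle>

path = [(2,1), (1,1), (1,2), (1,3), (1,4)]
arrival = 33

  0. router=(2,1) cycle=17 (inject)
  1. router=(1,1) cycle=21 dir=W
  2. router=(1,2) cycle=25 dir=N
  3. router=(1,3) cycle=29 dir=N
  4. router=(1,4) cycle=33 dir=N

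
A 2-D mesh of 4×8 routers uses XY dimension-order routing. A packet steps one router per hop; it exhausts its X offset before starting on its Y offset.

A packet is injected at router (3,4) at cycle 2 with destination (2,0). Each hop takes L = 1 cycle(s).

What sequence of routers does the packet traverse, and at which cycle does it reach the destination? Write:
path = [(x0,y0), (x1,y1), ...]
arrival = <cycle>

path = [(3,4), (2,4), (2,3), (2,2), (2,1), (2,0)]
arrival = 7

t=2: at (3,4)
t=3: at (2,4) after W
t=4: at (2,3) after S
t=5: at (2,2) after S
t=6: at (2,1) after S
t=7: at (2,0) after S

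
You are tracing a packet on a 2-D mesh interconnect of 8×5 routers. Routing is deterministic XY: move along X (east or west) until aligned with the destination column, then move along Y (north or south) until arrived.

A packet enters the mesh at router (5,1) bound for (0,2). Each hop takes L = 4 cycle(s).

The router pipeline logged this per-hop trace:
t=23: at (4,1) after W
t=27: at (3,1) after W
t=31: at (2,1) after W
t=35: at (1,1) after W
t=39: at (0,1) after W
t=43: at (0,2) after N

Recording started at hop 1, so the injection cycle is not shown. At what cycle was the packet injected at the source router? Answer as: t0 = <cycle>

t0 = 19

At hop 1 the cycle is 23; in general cyc_k = t0 + kL.
Subtract one hop: t0 = 23 − 4 = 19.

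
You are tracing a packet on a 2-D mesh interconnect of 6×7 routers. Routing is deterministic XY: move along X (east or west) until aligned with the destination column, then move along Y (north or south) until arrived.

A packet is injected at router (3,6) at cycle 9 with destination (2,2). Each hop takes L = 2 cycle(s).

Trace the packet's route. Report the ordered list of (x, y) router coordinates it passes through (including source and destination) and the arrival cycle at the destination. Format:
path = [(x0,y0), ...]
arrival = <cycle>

path = [(3,6), (2,6), (2,5), (2,4), (2,3), (2,2)]
arrival = 19

src (3,6)  cyc=9
W→(2,6)  cyc=11
S→(2,5)  cyc=13
S→(2,4)  cyc=15
S→(2,3)  cyc=17
S→(2,2)  cyc=19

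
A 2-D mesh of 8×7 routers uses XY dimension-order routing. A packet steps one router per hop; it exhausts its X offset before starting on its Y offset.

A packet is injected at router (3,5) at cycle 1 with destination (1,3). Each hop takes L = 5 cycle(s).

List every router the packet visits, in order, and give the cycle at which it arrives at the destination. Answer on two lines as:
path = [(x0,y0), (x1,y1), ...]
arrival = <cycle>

  0. router=(3,5) cycle=1 (inject)
  1. router=(2,5) cycle=6 dir=W
  2. router=(1,5) cycle=11 dir=W
  3. router=(1,4) cycle=16 dir=S
  4. router=(1,3) cycle=21 dir=S

path = [(3,5), (2,5), (1,5), (1,4), (1,3)]
arrival = 21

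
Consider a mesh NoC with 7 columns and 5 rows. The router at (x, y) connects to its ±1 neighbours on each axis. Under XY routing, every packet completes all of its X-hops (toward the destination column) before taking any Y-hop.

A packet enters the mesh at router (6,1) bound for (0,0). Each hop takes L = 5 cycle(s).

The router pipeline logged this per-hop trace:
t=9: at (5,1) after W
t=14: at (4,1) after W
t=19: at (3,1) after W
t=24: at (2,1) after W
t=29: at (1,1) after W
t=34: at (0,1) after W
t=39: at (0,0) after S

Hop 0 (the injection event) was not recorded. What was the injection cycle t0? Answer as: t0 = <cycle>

t0 = 4

At hop 1 the cycle is 9; in general cyc_k = t0 + kL.
t0 = cyc[1] − L = 9 − 5 = 4.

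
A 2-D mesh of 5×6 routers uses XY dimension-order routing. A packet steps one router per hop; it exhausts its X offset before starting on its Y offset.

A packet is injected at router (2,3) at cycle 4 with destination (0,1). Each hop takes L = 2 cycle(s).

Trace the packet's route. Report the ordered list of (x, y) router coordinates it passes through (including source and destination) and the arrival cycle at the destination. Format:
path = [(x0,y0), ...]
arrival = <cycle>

hop 0: (2,3) @ cyc 4
hop 1: (1,3) @ cyc 6  [W]
hop 2: (0,3) @ cyc 8  [W]
hop 3: (0,2) @ cyc 10  [S]
hop 4: (0,1) @ cyc 12  [S]

path = [(2,3), (1,3), (0,3), (0,2), (0,1)]
arrival = 12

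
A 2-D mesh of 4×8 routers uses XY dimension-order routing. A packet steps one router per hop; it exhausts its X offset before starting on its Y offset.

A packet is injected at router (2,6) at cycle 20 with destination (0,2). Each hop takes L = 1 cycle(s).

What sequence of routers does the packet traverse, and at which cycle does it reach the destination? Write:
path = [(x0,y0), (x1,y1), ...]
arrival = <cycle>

path = [(2,6), (1,6), (0,6), (0,5), (0,4), (0,3), (0,2)]
arrival = 26

hop 0: (2,6) @ cyc 20
hop 1: (1,6) @ cyc 21  [W]
hop 2: (0,6) @ cyc 22  [W]
hop 3: (0,5) @ cyc 23  [S]
hop 4: (0,4) @ cyc 24  [S]
hop 5: (0,3) @ cyc 25  [S]
hop 6: (0,2) @ cyc 26  [S]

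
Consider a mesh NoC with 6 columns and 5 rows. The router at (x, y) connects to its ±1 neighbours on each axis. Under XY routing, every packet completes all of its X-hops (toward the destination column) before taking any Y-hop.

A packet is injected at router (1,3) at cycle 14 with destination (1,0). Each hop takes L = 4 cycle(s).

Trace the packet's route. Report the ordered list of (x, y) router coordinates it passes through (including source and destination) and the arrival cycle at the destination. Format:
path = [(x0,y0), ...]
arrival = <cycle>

src (1,3)  cyc=14
S→(1,2)  cyc=18
S→(1,1)  cyc=22
S→(1,0)  cyc=26

path = [(1,3), (1,2), (1,1), (1,0)]
arrival = 26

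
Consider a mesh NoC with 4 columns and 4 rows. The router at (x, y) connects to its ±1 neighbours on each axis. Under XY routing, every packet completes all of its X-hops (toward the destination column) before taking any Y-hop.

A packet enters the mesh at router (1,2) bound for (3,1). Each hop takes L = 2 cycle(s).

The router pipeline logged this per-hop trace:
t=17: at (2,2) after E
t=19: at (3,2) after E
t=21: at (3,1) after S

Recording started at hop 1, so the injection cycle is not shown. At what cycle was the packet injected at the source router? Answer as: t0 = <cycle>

t0 = 15

cyc[1] = 17 and cyc[k] = t0 + k·L for every k.
t0 = cyc[1] − L = 17 − 2 = 15.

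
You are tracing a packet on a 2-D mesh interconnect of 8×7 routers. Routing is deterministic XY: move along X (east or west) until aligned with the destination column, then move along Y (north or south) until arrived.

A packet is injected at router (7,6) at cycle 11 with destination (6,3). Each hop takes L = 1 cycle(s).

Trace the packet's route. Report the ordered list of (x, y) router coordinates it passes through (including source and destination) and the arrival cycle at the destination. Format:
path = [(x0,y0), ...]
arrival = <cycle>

path = [(7,6), (6,6), (6,5), (6,4), (6,3)]
arrival = 15

src (7,6)  cyc=11
W→(6,6)  cyc=12
S→(6,5)  cyc=13
S→(6,4)  cyc=14
S→(6,3)  cyc=15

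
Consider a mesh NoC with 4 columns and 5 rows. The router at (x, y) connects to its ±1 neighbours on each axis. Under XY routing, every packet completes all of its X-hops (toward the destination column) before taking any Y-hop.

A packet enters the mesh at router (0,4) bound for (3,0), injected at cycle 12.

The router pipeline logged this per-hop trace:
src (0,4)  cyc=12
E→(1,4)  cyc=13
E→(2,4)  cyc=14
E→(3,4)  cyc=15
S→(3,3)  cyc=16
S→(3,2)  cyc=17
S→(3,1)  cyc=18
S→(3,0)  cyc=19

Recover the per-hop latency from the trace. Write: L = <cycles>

L = 1

cyc[1] − cyc[0] = 13 − 12 = 1.
One hop costs L cycles, so L = 1.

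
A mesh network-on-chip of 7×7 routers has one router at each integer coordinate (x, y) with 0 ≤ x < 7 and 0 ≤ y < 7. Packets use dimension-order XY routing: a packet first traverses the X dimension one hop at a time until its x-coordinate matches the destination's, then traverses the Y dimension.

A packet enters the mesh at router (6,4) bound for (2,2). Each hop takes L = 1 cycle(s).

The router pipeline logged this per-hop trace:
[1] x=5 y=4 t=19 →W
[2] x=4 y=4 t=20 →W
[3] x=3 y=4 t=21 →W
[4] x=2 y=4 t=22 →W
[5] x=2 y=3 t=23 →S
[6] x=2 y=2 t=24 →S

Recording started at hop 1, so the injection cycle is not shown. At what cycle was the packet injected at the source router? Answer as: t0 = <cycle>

At hop 1 the cycle is 19; in general cyc_k = t0 + kL.
t0 = cyc[1] − L = 19 − 1 = 18.

t0 = 18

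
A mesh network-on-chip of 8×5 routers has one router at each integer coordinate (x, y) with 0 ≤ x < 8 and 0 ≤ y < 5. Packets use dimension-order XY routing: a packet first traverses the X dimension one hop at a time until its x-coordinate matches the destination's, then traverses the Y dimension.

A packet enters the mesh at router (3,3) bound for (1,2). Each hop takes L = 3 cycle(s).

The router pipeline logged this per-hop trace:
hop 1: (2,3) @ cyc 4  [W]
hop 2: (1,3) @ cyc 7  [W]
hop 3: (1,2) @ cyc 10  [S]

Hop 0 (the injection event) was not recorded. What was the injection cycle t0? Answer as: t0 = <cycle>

cyc[1] = 4 and cyc[k] = t0 + k·L for every k.
Therefore t0 = 4 − L = 1.

t0 = 1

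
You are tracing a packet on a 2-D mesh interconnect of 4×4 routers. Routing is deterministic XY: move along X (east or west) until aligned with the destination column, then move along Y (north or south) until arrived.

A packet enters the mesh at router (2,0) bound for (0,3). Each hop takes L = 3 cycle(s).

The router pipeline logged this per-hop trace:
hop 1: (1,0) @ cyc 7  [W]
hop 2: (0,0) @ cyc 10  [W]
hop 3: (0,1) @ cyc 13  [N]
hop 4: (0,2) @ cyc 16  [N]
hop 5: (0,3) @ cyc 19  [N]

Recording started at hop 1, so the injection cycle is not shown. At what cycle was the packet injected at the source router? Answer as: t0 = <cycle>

t0 = 4

The first recorded entry is hop 1 at cycle 7.
So t0 = 7 − 1·3 = 4.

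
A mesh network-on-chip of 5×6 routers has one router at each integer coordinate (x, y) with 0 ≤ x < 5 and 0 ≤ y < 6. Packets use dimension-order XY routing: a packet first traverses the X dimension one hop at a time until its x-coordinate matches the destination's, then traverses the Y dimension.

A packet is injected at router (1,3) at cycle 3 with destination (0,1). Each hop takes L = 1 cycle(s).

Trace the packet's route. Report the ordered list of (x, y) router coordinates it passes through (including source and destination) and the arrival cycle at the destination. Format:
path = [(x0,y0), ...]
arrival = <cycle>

path = [(1,3), (0,3), (0,2), (0,1)]
arrival = 6

[0] x=1 y=3 t=3
[1] x=0 y=3 t=4 →W
[2] x=0 y=2 t=5 →S
[3] x=0 y=1 t=6 →S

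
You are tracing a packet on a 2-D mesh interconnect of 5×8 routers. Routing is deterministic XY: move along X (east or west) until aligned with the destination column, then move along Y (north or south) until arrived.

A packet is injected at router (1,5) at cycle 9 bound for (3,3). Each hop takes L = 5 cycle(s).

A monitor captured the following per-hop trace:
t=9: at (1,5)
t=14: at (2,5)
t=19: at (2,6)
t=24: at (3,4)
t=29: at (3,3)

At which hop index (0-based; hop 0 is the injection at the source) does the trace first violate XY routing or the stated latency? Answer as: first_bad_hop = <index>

  1: Δx=+1 Δy=+0 Δt=5 [ok]
  2: Δx=+0 Δy=+1 Δt=5 [BAD: Y-move but x=2≠3]

first_bad_hop = 2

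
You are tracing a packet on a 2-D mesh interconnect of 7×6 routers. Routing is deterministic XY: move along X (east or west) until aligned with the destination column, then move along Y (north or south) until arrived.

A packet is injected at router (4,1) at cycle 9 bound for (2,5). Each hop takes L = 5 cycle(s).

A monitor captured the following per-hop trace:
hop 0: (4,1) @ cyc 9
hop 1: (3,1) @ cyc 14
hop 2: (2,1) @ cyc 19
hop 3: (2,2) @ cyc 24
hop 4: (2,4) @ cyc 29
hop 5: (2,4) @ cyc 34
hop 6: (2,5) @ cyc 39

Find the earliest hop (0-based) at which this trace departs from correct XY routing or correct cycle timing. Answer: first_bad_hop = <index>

hop 1: step (-1,+0), +5 cyc — ok
hop 2: step (-1,+0), +5 cyc — ok
hop 3: step (+0,+1), +5 cyc — ok
hop 4: step (+0,+2), +5 cyc — BAD: non-unit step

first_bad_hop = 4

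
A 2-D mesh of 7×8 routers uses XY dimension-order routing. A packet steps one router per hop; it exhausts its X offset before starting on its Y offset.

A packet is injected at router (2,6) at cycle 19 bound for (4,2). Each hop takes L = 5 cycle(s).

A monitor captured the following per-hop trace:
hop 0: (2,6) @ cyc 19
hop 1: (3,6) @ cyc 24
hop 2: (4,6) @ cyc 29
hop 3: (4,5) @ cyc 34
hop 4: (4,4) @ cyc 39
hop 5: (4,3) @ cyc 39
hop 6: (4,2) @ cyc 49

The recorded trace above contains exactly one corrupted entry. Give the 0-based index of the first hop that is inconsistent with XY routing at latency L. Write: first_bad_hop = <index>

first_bad_hop = 5

  1: Δx=+1 Δy=+0 Δt=5 [ok]
  2: Δx=+1 Δy=+0 Δt=5 [ok]
  3: Δx=+0 Δy=-1 Δt=5 [ok]
  4: Δx=+0 Δy=-1 Δt=5 [ok]
  5: Δx=+0 Δy=-1 Δt=0 [BAD: Δcyc=0≠L]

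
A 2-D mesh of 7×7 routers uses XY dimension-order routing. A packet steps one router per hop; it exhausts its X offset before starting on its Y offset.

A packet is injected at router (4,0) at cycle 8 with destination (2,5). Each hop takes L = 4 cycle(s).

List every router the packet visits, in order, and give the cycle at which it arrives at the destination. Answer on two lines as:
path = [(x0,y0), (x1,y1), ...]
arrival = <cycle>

path = [(4,0), (3,0), (2,0), (2,1), (2,2), (2,3), (2,4), (2,5)]
arrival = 36

t=8: at (4,0)
t=12: at (3,0) after W
t=16: at (2,0) after W
t=20: at (2,1) after N
t=24: at (2,2) after N
t=28: at (2,3) after N
t=32: at (2,4) after N
t=36: at (2,5) after N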